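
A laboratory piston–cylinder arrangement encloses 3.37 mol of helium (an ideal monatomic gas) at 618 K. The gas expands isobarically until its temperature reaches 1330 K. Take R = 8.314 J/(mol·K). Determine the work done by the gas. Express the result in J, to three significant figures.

W ≈ 19900 J

Isobaric: W = P ΔV = nR ΔT.
W = (3.37)(8.314)(1330 − 618) = 19949 J.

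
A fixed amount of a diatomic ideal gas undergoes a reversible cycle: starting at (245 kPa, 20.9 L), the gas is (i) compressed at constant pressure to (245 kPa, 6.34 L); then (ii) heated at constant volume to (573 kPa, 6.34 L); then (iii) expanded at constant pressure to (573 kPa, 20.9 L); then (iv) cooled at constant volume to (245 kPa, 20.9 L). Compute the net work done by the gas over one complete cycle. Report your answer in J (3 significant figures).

W_net ≈ 4780 J

Constant-volume legs do no work.
W(i) = (245)(6.34 − 20.9) = -3567 J; W(iii) = (573)(20.9 − 6.34) = 8343 J.
W_net = -3567 + 8343 = 4776 J (the clockwise enclosed area).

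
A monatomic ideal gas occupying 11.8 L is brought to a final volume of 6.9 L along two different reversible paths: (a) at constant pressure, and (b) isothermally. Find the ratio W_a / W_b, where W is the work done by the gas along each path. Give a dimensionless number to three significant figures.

W_a / W_b ≈ 0.774

Path (a) isobaric: W = P₁(V₂ − V₁) → W_a/(P₁V₁) = -0.4153.
Path (b) isothermal: W = P₁V₁ ln(V₂/V₁) → W_b/(P₁V₁) = -0.5366.
W_a / W_b = -0.4153 / -0.5366 = 0.7739.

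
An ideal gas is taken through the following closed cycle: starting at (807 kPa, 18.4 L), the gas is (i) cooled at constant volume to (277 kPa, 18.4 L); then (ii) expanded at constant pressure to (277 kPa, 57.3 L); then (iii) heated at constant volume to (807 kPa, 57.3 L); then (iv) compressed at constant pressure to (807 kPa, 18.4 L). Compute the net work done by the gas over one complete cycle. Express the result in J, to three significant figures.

W_net ≈ -20600 J

Constant-volume legs do no work.
W(ii) = (277)(57.3 − 18.4) = 10775 J; W(iv) = (807)(18.4 − 57.3) = -31392 J.
W_net = 10775 − 31392 = -20617 J (the counter-clockwise enclosed area).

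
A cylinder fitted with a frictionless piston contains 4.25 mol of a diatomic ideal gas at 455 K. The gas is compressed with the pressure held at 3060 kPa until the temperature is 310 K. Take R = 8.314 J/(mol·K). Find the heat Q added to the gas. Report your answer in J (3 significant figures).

Q ≈ -17900 J

Isobaric: W = nRΔT = (4.25)(8.314)(-145) = -5124 J.
ΔU = nCᵥΔT with Cᵥ = 5R/2: ΔU = (4.25)(20.79)(-145) = -12809 J.
Q = ΔU + W = -12809 − 5124 = -17932 J.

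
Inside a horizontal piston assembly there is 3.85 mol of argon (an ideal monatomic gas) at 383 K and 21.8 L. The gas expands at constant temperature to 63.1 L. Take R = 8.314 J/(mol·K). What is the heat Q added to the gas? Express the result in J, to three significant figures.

Q ≈ 13000 J

Isothermal ⇒ ΔU = 0, so Q = W = nRT ln(V₂/V₁).
Q = (3.85)(8.314)(383) ln(63.1/21.8) = 12259 × 1.063 = 13029 J.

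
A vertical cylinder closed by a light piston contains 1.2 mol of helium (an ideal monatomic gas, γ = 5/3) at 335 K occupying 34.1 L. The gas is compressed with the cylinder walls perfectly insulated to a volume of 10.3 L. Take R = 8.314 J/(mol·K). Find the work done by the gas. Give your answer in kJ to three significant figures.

Adiabatic: TV^(γ−1) = const with γ = 5/3.
T₂ = T₁ (V₁/V₂)^(γ−1) = 335 × (34.1/10.3)^0.667 = 335 × 2.221 = 744.1 K.
W_by = nCᵥ(T₁ − T₂) = (1.2)(12.47)(335 − 744.1) = -6123 J.

W ≈ -6.12 kJ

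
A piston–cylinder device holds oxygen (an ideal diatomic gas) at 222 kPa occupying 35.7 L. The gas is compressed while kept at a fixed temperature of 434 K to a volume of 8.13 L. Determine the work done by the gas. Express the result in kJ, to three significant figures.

W ≈ -11.7 kJ

Isothermal: W = nRT ln(V₂/V₁) = P₁V₁ ln(V₂/V₁).
P₁V₁ = (222 kPa)(35.7 L) = 7925 J.
W = 7925 × ln(8.13/35.7) = 7925 × -1.48
W_by_gas = -11726 J.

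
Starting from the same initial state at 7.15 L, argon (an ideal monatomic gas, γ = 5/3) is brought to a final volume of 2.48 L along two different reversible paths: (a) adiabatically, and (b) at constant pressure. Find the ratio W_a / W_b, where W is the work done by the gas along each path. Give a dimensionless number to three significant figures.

W_a / W_b ≈ 2.36

Path (a) adiabatic: W = P₁V₁(1 − (V₁/V₂)^(γ−1))/(γ−1) → W_a/(P₁V₁) = -1.539.
Path (b) isobaric: W = P₁(V₂ − V₁) → W_b/(P₁V₁) = -0.6531.
W_a / W_b = -1.539 / -0.6531 = 2.356.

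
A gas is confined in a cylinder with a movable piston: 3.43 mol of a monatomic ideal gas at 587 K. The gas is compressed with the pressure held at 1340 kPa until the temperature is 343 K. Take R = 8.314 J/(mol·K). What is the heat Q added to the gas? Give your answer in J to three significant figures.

Q ≈ -17400 J

Isobaric: W = nRΔT = (3.43)(8.314)(-244) = -6958 J.
ΔU = nCᵥΔT with Cᵥ = 3R/2: ΔU = (3.43)(12.47)(-244) = -10437 J.
Q = ΔU + W = -10437 − 6958 = -17395 J.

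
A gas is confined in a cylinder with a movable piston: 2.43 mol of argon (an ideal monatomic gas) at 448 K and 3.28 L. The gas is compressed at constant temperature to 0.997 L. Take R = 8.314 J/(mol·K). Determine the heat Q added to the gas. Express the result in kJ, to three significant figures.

Q ≈ -10.8 kJ

Isothermal ⇒ ΔU = 0, so Q = W = nRT ln(V₂/V₁).
Q = (2.43)(8.314)(448) ln(0.997/3.28) = 9051 × -1.191 = -10778 J.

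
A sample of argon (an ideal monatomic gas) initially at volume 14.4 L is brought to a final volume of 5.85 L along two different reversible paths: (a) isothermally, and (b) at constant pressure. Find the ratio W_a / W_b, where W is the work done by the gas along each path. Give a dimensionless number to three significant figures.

Path (a) isothermal: W = P₁V₁ ln(V₂/V₁) → W_a/(P₁V₁) = -0.9008.
Path (b) isobaric: W = P₁(V₂ − V₁) → W_b/(P₁V₁) = -0.5938.
W_a / W_b = -0.9008 / -0.5938 = 1.517.

W_a / W_b ≈ 1.52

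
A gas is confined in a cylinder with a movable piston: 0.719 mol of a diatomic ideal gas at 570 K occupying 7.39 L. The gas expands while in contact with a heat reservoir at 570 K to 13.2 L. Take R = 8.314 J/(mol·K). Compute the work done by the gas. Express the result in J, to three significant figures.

Isothermal: W = nRT ln(V₂/V₁).
W = (0.719)(8.314)(570) × ln(13.2/7.39)
  = 3407 × 0.5801
W_by_gas = 1977 J.

W ≈ 1980 J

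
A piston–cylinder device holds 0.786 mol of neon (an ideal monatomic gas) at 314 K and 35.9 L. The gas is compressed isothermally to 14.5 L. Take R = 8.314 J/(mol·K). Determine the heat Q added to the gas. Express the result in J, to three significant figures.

Q ≈ -1860 J

Isothermal ⇒ ΔU = 0, so Q = W = nRT ln(V₂/V₁).
Q = (0.786)(8.314)(314) ln(14.5/35.9) = 2052 × -0.9066 = -1860 J.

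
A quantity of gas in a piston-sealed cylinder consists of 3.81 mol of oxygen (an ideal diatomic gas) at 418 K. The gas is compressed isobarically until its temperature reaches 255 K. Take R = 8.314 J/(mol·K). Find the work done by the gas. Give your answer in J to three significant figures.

W ≈ -5160 J

Isobaric: W = P ΔV = nR ΔT.
W = (3.81)(8.314)(255 − 418) = -5163 J.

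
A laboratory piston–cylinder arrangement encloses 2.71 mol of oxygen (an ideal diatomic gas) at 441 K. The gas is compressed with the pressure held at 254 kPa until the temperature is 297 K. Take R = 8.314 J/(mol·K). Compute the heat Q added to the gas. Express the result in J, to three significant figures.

Isobaric: W = nRΔT = (2.71)(8.314)(-144) = -3244 J.
ΔU = nCᵥΔT with Cᵥ = 5R/2: ΔU = (2.71)(20.79)(-144) = -8111 J.
Q = ΔU + W = -8111 − 3244 = -11356 J.

Q ≈ -11400 J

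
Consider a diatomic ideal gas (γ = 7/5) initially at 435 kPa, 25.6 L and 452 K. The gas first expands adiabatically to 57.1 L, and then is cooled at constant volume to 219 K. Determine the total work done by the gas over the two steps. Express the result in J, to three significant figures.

W_total ≈ 7640 J

Step 1 (adiabatic): W = (P₁V₁ − P₂V₂)/(γ−1) = (11136 − 8079)/0.4 = 7642 J.
Step 2 (isochoric): W = 0 (constant volume).
W_total = 7642 + 0 = 7642 J.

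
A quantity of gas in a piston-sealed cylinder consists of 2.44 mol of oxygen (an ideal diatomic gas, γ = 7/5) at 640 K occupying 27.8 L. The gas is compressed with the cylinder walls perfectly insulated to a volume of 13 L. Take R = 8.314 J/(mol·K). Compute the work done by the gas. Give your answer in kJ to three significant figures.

Adiabatic: TV^(γ−1) = const with γ = 7/5.
T₂ = T₁ (V₁/V₂)^(γ−1) = 640 × (27.8/13)^0.4 = 640 × 1.355 = 867.4 K.
W_by = nCᵥ(T₁ − T₂) = (2.44)(20.79)(640 − 867.4) = -11533 J.

W ≈ -11.5 kJ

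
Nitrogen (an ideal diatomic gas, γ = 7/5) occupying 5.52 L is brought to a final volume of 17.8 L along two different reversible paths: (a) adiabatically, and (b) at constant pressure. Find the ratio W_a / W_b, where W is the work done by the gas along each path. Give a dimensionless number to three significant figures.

Path (a) adiabatic: W = P₁V₁(1 − (V₁/V₂)^(γ−1))/(γ−1) → W_a/(P₁V₁) = 0.9349.
Path (b) isobaric: W = P₁(V₂ − V₁) → W_b/(P₁V₁) = 2.225.
W_a / W_b = 0.9349 / 2.225 = 0.4202.

W_a / W_b ≈ 0.420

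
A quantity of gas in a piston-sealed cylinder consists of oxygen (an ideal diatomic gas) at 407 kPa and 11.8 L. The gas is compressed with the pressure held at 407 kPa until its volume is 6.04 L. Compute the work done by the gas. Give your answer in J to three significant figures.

Isobaric: W = P ΔV.
W = (407 kPa)(6.04 − 11.8 L) = (407)(-5.76) = -2344 J.

W ≈ -2340 J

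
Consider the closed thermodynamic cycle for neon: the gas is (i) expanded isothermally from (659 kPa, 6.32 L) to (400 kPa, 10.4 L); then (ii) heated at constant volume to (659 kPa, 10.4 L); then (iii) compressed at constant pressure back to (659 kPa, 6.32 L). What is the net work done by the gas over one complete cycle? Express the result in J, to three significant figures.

Leg (i): W = PᵢVᵢ ln(V_f/Vᵢ) = (4165) ln(10.4/6.32) = 2074 J.
Leg (ii): W = 0.
Leg (iii): W = PΔV = (659)(6.32 − 10.4) = -2689 J.
W_net = 2074 − 2689 = -614.2 J.

W_net ≈ -614 J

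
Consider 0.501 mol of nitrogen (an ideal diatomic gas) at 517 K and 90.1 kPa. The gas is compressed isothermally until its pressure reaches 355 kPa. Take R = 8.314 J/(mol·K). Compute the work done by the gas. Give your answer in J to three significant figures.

Isothermal process: W = nRT ln(V₂/V₁) = nRT ln(P₁/P₂).
W = (0.501)(8.314)(517) × ln(90.1/355)
  = 2153 × ln(0.2538) = 2153 × -1.371
W_by_gas = -2953 J.

W ≈ -2950 J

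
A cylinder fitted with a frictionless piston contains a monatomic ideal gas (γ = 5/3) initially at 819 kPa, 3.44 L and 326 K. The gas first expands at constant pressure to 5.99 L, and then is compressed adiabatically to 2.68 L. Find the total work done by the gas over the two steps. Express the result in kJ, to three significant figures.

Step 1 (isobaric): W = PΔV = (819 kPa)(5.99 − 3.44 L) = 2088 J.
After step 1: P = 819 kPa, V = 5.99 L, T = 567.7 K.
Step 2 (adiabatic): W = (P₁V₁ − P₂V₂)/(γ−1) = (4906 − 8386)/0.667 = -5221 J.
W_total = 2088 − 5221 = -3132 J.

W_total ≈ -3.13 kJ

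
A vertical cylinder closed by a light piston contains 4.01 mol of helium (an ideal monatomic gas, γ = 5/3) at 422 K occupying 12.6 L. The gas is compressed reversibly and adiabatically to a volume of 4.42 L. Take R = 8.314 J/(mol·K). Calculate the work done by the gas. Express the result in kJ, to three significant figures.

Adiabatic: TV^(γ−1) = const with γ = 5/3.
T₂ = T₁ (V₁/V₂)^(γ−1) = 422 × (12.6/4.42)^0.667 = 422 × 2.01 = 848.4 K.
W_by = nCᵥ(T₁ − T₂) = (4.01)(12.47)(422 − 848.4) = -21325 J.

W ≈ -21.3 kJ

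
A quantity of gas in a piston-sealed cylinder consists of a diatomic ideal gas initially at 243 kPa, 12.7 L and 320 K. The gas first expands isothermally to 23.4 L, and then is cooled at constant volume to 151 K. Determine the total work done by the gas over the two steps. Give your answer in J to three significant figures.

Step 1 (isothermal): W = P₁V₁ ln(V₂/V₁) = (3086) ln(23.4/12.7) = 1886 J.
Step 2 (isochoric): W = 0 (constant volume).
W_total = 1886 + 0 = 1886 J.

W_total ≈ 1890 J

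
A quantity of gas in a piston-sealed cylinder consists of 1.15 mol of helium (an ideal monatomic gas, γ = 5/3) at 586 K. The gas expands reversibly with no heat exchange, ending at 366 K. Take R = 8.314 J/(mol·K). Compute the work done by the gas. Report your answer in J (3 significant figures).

W ≈ 3160 J

Adiabatic ⇒ Q = 0, so W_by = −ΔU = nCᵥ(T₁ − T₂).
Cᵥ = 3R/2 = 12.47 J/(mol·K).
W = (1.15)(12.47)(586 − 366) = 3155 J.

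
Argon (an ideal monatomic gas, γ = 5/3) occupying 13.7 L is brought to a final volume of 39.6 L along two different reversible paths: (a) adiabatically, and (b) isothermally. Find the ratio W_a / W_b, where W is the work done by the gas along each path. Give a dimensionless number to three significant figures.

Path (a) adiabatic: W = P₁V₁(1 − (V₁/V₂)^(γ−1))/(γ−1) → W_a/(P₁V₁) = 0.7608.
Path (b) isothermal: W = P₁V₁ ln(V₂/V₁) → W_b/(P₁V₁) = 1.061.
W_a / W_b = 0.7608 / 1.061 = 0.7167.

W_a / W_b ≈ 0.717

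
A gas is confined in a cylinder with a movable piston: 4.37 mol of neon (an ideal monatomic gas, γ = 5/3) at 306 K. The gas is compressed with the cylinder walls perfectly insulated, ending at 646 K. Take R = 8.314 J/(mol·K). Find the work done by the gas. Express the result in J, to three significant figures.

W ≈ -18500 J

Adiabatic ⇒ Q = 0, so W_by = −ΔU = nCᵥ(T₁ − T₂).
Cᵥ = 3R/2 = 12.47 J/(mol·K).
W = (4.37)(12.47)(306 − 646) = -18529 J.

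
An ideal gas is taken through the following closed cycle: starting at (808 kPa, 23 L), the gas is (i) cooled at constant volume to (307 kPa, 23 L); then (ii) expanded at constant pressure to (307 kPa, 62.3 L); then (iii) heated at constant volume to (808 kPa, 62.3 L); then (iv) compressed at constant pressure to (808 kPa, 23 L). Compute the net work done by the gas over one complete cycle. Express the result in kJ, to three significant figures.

W_net ≈ -19.7 kJ

Constant-volume legs do no work.
W(ii) = (307)(62.3 − 23) = 12065 J; W(iv) = (808)(23 − 62.3) = -31754 J.
W_net = 12065 − 31754 = -19689 J (the counter-clockwise enclosed area).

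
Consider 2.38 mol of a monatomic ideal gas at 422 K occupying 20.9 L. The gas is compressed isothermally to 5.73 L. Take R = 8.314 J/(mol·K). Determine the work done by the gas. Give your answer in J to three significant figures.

W ≈ -10800 J

Isothermal: W = nRT ln(V₂/V₁).
W = (2.38)(8.314)(422) × ln(5.73/20.9)
  = 8350 × -1.294
W_by_gas = -10806 J.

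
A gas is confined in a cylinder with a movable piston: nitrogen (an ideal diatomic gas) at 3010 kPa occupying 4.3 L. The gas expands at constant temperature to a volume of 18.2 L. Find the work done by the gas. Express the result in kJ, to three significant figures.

Isothermal: W = nRT ln(V₂/V₁) = P₁V₁ ln(V₂/V₁).
P₁V₁ = (3010 kPa)(4.3 L) = 12943 J.
W = 12943 × ln(18.2/4.3) = 12943 × 1.443
W_by_gas = 18674 J.

W ≈ 18.7 kJ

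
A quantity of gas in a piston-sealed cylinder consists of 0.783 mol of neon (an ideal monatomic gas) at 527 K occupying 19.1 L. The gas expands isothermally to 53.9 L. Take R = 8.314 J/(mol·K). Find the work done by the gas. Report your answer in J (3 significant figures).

Isothermal: W = nRT ln(V₂/V₁).
W = (0.783)(8.314)(527) × ln(53.9/19.1)
  = 3431 × 1.037
W_by_gas = 3559 J.

W ≈ 3560 J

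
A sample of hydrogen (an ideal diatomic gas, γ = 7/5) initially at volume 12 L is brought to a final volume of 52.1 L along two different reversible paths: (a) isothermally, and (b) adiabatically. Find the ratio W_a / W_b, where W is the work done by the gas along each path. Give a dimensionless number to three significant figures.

W_a / W_b ≈ 1.32

Path (a) isothermal: W = P₁V₁ ln(V₂/V₁) → W_a/(P₁V₁) = 1.468.
Path (b) adiabatic: W = P₁V₁(1 − (V₁/V₂)^(γ−1))/(γ−1) → W_b/(P₁V₁) = 1.11.
W_a / W_b = 1.468 / 1.11 = 1.322.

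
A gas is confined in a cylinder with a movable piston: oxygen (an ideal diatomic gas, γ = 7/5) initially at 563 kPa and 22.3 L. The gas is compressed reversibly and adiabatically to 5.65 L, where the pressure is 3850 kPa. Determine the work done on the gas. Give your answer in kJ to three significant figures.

W ≈ 23.0 kJ

Adiabatic: W = (P₁V₁ − P₂V₂)/(γ − 1) with γ = 7/5.
P₁V₁ = 12555 J, P₂V₂ = 21752 J.
W = (12555 − 21752) / 0.4 = -22994 J.
Work on gas = −W_by = 22994 J.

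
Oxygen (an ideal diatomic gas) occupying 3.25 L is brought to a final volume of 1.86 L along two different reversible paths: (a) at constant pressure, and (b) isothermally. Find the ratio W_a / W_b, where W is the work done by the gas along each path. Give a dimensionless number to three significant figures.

W_a / W_b ≈ 0.766

Path (a) isobaric: W = P₁(V₂ − V₁) → W_a/(P₁V₁) = -0.4277.
Path (b) isothermal: W = P₁V₁ ln(V₂/V₁) → W_b/(P₁V₁) = -0.5581.
W_a / W_b = -0.4277 / -0.5581 = 0.7664.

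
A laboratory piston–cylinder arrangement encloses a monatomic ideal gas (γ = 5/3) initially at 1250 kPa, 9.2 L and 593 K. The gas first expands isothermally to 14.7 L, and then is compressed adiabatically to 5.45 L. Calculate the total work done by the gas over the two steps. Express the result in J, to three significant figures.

W_total ≈ -10800 J

Step 1 (isothermal): W = P₁V₁ ln(V₂/V₁) = (11500) ln(14.7/9.2) = 5389 J.
After step 1: P = 782.3 kPa, V = 14.7 L, T = 593 K.
Step 2 (adiabatic): W = (P₁V₁ − P₂V₂)/(γ−1) = (11500 − 22283)/0.667 = -16175 J.
W_total = 5389 − 16175 = -10785 J.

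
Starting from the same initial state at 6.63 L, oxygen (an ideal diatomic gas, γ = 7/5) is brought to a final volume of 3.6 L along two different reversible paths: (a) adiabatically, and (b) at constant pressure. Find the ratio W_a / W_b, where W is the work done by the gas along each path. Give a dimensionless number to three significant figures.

Path (a) adiabatic: W = P₁V₁(1 − (V₁/V₂)^(γ−1))/(γ−1) → W_a/(P₁V₁) = -0.6917.
Path (b) isobaric: W = P₁(V₂ − V₁) → W_b/(P₁V₁) = -0.457.
W_a / W_b = -0.6917 / -0.457 = 1.514.

W_a / W_b ≈ 1.51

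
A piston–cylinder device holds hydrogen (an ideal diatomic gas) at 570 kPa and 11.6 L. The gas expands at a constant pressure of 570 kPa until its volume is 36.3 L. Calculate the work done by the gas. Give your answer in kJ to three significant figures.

Isobaric: W = P ΔV.
W = (570 kPa)(36.3 − 11.6 L) = (570)(24.7) = 14079 J.

W ≈ 14.1 kJ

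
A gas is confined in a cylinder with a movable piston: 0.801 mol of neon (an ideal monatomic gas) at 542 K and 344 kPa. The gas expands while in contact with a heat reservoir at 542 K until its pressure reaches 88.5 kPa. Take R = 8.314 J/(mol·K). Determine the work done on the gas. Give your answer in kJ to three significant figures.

Isothermal process: W = nRT ln(V₂/V₁) = nRT ln(P₁/P₂).
W = (0.801)(8.314)(542) × ln(344/88.5)
  = 3609 × ln(3.887) = 3609 × 1.358
W_by_gas = 4900 J; work on gas = −W_by = -4900 J.

W ≈ -4.90 kJ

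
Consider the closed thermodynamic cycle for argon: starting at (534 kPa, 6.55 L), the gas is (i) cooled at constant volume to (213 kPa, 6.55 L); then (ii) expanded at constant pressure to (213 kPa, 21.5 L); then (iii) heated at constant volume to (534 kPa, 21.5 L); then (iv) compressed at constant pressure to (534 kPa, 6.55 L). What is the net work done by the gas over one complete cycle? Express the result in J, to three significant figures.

Constant-volume legs do no work.
W(ii) = (213)(21.5 − 6.55) = 3184 J; W(iv) = (534)(6.55 − 21.5) = -7983 J.
W_net = 3184 − 7983 = -4799 J (the counter-clockwise enclosed area).

W_net ≈ -4800 J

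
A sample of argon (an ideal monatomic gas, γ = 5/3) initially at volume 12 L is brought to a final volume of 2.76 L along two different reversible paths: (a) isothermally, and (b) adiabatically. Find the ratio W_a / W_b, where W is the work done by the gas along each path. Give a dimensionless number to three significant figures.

Path (a) isothermal: W = P₁V₁ ln(V₂/V₁) → W_a/(P₁V₁) = -1.47.
Path (b) adiabatic: W = P₁V₁(1 − (V₁/V₂)^(γ−1))/(γ−1) → W_b/(P₁V₁) = -2.496.
W_a / W_b = -1.47 / -2.496 = 0.5889.

W_a / W_b ≈ 0.589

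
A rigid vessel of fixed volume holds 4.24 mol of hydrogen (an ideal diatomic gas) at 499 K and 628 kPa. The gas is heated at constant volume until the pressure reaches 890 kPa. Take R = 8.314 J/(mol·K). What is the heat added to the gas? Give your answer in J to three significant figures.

Q ≈ 18300 J

Constant volume ⇒ W = 0, so Q = ΔU = nCᵥΔT with Cᵥ = 5R/2 = 20.79 J/(mol·K).
At constant V, T₂/T₁ = P₂/P₁ ⇒ ΔT = T₁(P₂/P₁ − 1) = 499·(890/628 − 1) = 208.2 K.
ΔU = (4.24)(20.79)(208.2) = 18347 J.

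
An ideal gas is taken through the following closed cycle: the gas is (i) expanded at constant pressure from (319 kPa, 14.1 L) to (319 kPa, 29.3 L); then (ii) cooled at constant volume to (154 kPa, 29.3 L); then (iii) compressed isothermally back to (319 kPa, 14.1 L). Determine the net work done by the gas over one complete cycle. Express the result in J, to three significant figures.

Leg (i): W = PΔV = (319)(29.3 − 14.1) = 4849 J.
Leg (ii): W = 0.
Leg (iii): W = PᵢVᵢ ln(V_f/Vᵢ) = (4512) ln(14.1/29.3) = -3300 J.
W_net = 4849 − 3300 = 1549 J.

W_net ≈ 1550 J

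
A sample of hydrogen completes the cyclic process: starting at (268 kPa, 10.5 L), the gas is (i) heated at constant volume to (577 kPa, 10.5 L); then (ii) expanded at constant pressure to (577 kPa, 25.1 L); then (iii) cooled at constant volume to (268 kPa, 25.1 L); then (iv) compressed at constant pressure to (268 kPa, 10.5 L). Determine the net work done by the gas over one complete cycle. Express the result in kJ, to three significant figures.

W_net ≈ 4.51 kJ

Constant-volume legs do no work.
W(ii) = (577)(25.1 − 10.5) = 8424 J; W(iv) = (268)(10.5 − 25.1) = -3913 J.
W_net = 8424 − 3913 = 4511 J (the clockwise enclosed area).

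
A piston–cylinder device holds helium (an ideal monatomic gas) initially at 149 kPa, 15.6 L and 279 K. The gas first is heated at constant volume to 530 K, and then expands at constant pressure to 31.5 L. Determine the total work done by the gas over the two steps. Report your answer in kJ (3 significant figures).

Step 1 (isochoric): W = 0 (constant volume).
After step 1: P = 283 kPa (V unchanged).
Step 2 (isobaric): W = PΔV = (283 kPa)(31.5 − 15.6 L) = 4500 J.
W_total = 0 + 4500 = 4500 J.

W_total ≈ 4.50 kJ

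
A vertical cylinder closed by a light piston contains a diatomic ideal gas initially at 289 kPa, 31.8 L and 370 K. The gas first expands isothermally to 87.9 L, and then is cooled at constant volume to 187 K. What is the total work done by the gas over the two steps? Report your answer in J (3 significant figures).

W_total ≈ 9340 J

Step 1 (isothermal): W = P₁V₁ ln(V₂/V₁) = (9190) ln(87.9/31.8) = 9344 J.
Step 2 (isochoric): W = 0 (constant volume).
W_total = 9344 + 0 = 9344 J.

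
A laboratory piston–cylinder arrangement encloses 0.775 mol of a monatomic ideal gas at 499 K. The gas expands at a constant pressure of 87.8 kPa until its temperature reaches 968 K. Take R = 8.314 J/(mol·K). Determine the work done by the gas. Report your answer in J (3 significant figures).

Isobaric: W = P ΔV = nR ΔT.
W = (0.775)(8.314)(968 − 499) = 3022 J.

W ≈ 3020 J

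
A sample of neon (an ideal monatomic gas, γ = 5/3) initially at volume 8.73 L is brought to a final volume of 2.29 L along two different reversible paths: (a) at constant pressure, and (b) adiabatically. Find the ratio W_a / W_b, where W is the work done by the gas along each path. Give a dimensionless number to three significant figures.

Path (a) isobaric: W = P₁(V₂ − V₁) → W_a/(P₁V₁) = -0.7377.
Path (b) adiabatic: W = P₁V₁(1 − (V₁/V₂)^(γ−1))/(γ−1) → W_b/(P₁V₁) = -2.161.
W_a / W_b = -0.7377 / -2.161 = 0.3414.

W_a / W_b ≈ 0.341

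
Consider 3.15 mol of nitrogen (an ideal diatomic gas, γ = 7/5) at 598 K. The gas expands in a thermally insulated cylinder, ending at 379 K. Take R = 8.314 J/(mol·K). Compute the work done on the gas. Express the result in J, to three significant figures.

W ≈ -14300 J

Adiabatic ⇒ Q = 0, so W_by = −ΔU = nCᵥ(T₁ − T₂).
Cᵥ = 5R/2 = 20.79 J/(mol·K).
W = (3.15)(20.79)(598 − 379) = 14339 J.
Work on gas = −W_by = -14339 J.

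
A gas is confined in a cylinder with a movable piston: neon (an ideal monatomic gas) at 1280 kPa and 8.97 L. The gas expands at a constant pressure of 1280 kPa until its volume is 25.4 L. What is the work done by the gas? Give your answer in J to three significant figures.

W ≈ 21000 J

Isobaric: W = P ΔV.
W = (1280 kPa)(25.4 − 8.97 L) = (1280)(16.43) = 21030 J.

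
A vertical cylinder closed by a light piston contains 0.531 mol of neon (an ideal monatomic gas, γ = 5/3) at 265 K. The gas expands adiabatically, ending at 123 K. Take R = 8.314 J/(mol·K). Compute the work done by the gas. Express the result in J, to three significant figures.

W ≈ 940 J

Adiabatic ⇒ Q = 0, so W_by = −ΔU = nCᵥ(T₁ − T₂).
Cᵥ = 3R/2 = 12.47 J/(mol·K).
W = (0.531)(12.47)(265 − 123) = 940.3 J.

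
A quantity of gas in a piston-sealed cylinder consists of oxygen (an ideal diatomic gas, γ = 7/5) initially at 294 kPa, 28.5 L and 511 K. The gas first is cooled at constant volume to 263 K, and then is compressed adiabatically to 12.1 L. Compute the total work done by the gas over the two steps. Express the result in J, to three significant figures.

Step 1 (isochoric): W = 0 (constant volume).
After step 1: P = 151.3 kPa (V unchanged).
Step 2 (adiabatic): W = (P₁V₁ − P₂V₂)/(γ−1) = (4312 − 6075)/0.4 = -4406 J.
W_total = 0 − 4406 = -4406 J.

W_total ≈ -4410 J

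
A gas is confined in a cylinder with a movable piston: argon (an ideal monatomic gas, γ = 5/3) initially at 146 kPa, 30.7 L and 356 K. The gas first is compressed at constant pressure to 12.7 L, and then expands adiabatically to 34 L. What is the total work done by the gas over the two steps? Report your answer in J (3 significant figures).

Step 1 (isobaric): W = PΔV = (146 kPa)(12.7 − 30.7 L) = -2628 J.
After step 1: P = 146 kPa, V = 12.7 L, T = 147.3 K.
Step 2 (adiabatic): W = (P₁V₁ − P₂V₂)/(γ−1) = (1854 − 961.7)/0.667 = 1339 J.
W_total = -2628 + 1339 = -1289 J.

W_total ≈ -1290 J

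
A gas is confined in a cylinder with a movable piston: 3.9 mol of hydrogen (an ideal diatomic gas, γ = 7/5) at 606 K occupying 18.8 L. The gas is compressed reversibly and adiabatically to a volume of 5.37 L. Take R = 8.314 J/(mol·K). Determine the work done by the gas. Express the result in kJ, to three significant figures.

Adiabatic: TV^(γ−1) = const with γ = 7/5.
T₂ = T₁ (V₁/V₂)^(γ−1) = 606 × (18.8/5.37)^0.4 = 606 × 1.651 = 1000 K.
W_by = nCᵥ(T₁ − T₂) = (3.9)(20.79)(606 − 1000) = -31965 J.

W ≈ -32.0 kJ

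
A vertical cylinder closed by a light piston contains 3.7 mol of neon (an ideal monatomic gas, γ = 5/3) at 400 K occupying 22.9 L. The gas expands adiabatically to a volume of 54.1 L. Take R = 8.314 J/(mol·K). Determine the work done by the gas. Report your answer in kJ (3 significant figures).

Adiabatic: TV^(γ−1) = const with γ = 5/3.
T₂ = T₁ (V₁/V₂)^(γ−1) = 400 × (22.9/54.1)^0.667 = 400 × 0.5638 = 225.5 K.
W_by = nCᵥ(T₁ − T₂) = (3.7)(12.47)(400 − 225.5) = 8052 J.

W ≈ 8.05 kJ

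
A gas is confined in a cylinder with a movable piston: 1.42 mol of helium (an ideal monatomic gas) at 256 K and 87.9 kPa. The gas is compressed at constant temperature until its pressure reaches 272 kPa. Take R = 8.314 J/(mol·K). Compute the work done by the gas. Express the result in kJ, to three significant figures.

Isothermal process: W = nRT ln(V₂/V₁) = nRT ln(P₁/P₂).
W = (1.42)(8.314)(256) × ln(87.9/272)
  = 3022 × ln(0.3232) = 3022 × -1.13
W_by_gas = -3414 J.

W ≈ -3.41 kJ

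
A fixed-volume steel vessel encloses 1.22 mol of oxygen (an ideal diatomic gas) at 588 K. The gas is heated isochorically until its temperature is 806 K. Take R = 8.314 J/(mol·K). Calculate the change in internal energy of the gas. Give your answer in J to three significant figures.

Constant volume ⇒ W = 0, so Q = ΔU = nCᵥΔT with Cᵥ = 5R/2 = 20.79 J/(mol·K).
ΔU = (1.22)(20.79)(806 − 588) = 5528 J.

ΔU ≈ 5530 J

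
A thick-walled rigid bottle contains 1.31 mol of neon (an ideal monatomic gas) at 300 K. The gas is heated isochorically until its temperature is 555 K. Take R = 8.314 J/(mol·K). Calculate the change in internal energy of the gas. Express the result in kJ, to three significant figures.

Constant volume ⇒ W = 0, so Q = ΔU = nCᵥΔT with Cᵥ = 3R/2 = 12.47 J/(mol·K).
ΔU = (1.31)(12.47)(555 − 300) = 4166 J.

ΔU ≈ 4.17 kJ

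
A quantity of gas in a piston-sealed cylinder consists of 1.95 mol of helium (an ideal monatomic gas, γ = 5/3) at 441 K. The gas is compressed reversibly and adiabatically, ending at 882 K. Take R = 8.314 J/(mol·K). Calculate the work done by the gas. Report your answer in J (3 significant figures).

Adiabatic ⇒ Q = 0, so W_by = −ΔU = nCᵥ(T₁ − T₂).
Cᵥ = 3R/2 = 12.47 J/(mol·K).
W = (1.95)(12.47)(441 − 882) = -10724 J.

W ≈ -10700 J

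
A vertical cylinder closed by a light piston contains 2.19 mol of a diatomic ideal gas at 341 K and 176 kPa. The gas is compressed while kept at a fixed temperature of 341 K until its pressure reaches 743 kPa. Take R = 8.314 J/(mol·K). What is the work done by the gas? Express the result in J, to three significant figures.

Isothermal process: W = nRT ln(V₂/V₁) = nRT ln(P₁/P₂).
W = (2.19)(8.314)(341) × ln(176/743)
  = 6209 × ln(0.2369) = 6209 × -1.44
W_by_gas = -8942 J.

W ≈ -8940 J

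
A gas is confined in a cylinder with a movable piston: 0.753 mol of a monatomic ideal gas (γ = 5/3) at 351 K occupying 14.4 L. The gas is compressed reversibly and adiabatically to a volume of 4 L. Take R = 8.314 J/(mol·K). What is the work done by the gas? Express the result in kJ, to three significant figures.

Adiabatic: TV^(γ−1) = const with γ = 5/3.
T₂ = T₁ (V₁/V₂)^(γ−1) = 351 × (14.4/4)^0.667 = 351 × 2.349 = 824.5 K.
W_by = nCᵥ(T₁ − T₂) = (0.753)(12.47)(351 − 824.5) = -4446 J.

W ≈ -4.45 kJ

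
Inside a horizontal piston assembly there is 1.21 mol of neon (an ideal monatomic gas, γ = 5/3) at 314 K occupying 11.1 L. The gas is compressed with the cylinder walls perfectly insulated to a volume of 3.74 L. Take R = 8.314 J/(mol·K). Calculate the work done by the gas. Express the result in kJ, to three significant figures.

Adiabatic: TV^(γ−1) = const with γ = 5/3.
T₂ = T₁ (V₁/V₂)^(γ−1) = 314 × (11.1/3.74)^0.667 = 314 × 2.065 = 648.5 K.
W_by = nCᵥ(T₁ − T₂) = (1.21)(12.47)(314 − 648.5) = -5047 J.

W ≈ -5.05 kJ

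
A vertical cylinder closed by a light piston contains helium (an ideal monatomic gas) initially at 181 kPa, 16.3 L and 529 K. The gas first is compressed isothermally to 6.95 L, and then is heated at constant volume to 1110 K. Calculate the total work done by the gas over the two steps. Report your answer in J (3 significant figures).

W_total ≈ -2510 J

Step 1 (isothermal): W = P₁V₁ ln(V₂/V₁) = (2950) ln(6.95/16.3) = -2515 J.
Step 2 (isochoric): W = 0 (constant volume).
W_total = -2515 + 0 = -2515 J.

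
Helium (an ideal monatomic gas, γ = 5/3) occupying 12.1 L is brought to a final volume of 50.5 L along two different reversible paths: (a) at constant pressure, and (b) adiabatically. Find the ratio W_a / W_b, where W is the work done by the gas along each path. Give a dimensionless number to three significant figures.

Path (a) isobaric: W = P₁(V₂ − V₁) → W_a/(P₁V₁) = 3.174.
Path (b) adiabatic: W = P₁V₁(1 − (V₁/V₂)^(γ−1))/(γ−1) → W_b/(P₁V₁) = 0.9213.
W_a / W_b = 3.174 / 0.9213 = 3.444.

W_a / W_b ≈ 3.44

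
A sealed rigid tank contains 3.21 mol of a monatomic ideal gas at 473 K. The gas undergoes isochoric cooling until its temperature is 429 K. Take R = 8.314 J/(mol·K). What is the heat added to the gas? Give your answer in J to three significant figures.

Constant volume ⇒ W = 0, so Q = ΔU = nCᵥΔT with Cᵥ = 3R/2 = 12.47 J/(mol·K).
ΔU = (3.21)(12.47)(429 − 473) = -1761 J.

Q ≈ -1760 J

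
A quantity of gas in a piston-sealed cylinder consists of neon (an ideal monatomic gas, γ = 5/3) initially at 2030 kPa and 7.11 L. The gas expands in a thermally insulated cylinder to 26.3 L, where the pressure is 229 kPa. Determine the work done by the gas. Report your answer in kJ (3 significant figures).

Adiabatic: W = (P₁V₁ − P₂V₂)/(γ − 1) with γ = 5/3.
P₁V₁ = 14433 J, P₂V₂ = 6023 J.
W = (14433 − 6023) / 0.6667 = 12616 J.

W ≈ 12.6 kJ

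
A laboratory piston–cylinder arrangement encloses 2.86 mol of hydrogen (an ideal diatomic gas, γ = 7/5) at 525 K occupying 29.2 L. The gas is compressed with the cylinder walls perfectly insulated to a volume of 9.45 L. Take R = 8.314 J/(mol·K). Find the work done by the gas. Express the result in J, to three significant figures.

W ≈ -17800 J

Adiabatic: TV^(γ−1) = const with γ = 7/5.
T₂ = T₁ (V₁/V₂)^(γ−1) = 525 × (29.2/9.45)^0.4 = 525 × 1.57 = 824.4 K.
W_by = nCᵥ(T₁ − T₂) = (2.86)(20.79)(525 − 824.4) = -17798 J.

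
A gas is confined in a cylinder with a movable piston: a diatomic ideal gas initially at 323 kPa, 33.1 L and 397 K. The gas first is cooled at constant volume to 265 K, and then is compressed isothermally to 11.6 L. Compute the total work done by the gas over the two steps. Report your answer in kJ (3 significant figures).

Step 1 (isochoric): W = 0 (constant volume).
After step 1: P = 215.6 kPa (V unchanged).
Step 2 (isothermal): W = P₁V₁ ln(V₂/V₁) = (7137) ln(11.6/33.1) = -7483 J.
W_total = 0 − 7483 = -7483 J.

W_total ≈ -7.48 kJ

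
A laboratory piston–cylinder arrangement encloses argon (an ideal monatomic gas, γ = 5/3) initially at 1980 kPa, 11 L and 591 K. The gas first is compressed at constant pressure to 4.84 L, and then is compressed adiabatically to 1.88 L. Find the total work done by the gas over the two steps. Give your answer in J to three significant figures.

W_total ≈ -24800 J

Step 1 (isobaric): W = PΔV = (1980 kPa)(4.84 − 11 L) = -12197 J.
After step 1: P = 1980 kPa, V = 4.84 L, T = 260 K.
Step 2 (adiabatic): W = (P₁V₁ − P₂V₂)/(γ−1) = (9583 − 18001)/0.667 = -12627 J.
W_total = -12197 − 12627 = -24824 J.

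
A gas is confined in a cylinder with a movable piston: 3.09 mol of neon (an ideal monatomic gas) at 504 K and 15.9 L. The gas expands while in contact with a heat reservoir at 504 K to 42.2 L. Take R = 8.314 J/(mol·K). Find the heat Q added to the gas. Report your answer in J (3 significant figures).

Isothermal ⇒ ΔU = 0, so Q = W = nRT ln(V₂/V₁).
Q = (3.09)(8.314)(504) ln(42.2/15.9) = 12948 × 0.9761 = 12638 J.

Q ≈ 12600 J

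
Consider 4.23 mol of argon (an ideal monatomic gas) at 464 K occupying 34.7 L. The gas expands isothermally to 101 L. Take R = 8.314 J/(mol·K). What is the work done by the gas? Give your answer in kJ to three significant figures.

W ≈ 17.4 kJ

Isothermal: W = nRT ln(V₂/V₁).
W = (4.23)(8.314)(464) × ln(101/34.7)
  = 16318 × 1.068
W_by_gas = 17434 J.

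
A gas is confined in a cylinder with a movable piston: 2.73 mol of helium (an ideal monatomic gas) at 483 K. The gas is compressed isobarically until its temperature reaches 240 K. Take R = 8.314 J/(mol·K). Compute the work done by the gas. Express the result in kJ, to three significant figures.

Isobaric: W = P ΔV = nR ΔT.
W = (2.73)(8.314)(240 − 483) = -5515 J.

W ≈ -5.52 kJ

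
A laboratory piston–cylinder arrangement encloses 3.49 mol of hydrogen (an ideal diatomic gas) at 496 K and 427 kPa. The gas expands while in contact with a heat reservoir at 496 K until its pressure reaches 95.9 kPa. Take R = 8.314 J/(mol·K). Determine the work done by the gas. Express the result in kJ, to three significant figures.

W ≈ 21.5 kJ

Isothermal process: W = nRT ln(V₂/V₁) = nRT ln(P₁/P₂).
W = (3.49)(8.314)(496) × ln(427/95.9)
  = 14392 × ln(4.453) = 14392 × 1.493
W_by_gas = 21494 J.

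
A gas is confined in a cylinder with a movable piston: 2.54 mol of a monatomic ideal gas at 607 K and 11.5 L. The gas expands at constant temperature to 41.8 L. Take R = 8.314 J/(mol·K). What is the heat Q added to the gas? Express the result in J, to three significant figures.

Isothermal ⇒ ΔU = 0, so Q = W = nRT ln(V₂/V₁).
Q = (2.54)(8.314)(607) ln(41.8/11.5) = 12818 × 1.291 = 16543 J.

Q ≈ 16500 J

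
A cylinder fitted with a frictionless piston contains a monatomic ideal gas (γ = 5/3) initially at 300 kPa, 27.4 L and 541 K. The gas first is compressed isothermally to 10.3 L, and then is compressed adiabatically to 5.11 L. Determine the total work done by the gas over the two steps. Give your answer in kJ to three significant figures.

W_total ≈ -15.4 kJ

Step 1 (isothermal): W = P₁V₁ ln(V₂/V₁) = (8220) ln(10.3/27.4) = -8042 J.
After step 1: P = 798.1 kPa, V = 10.3 L, T = 541 K.
Step 2 (adiabatic): W = (P₁V₁ − P₂V₂)/(γ−1) = (8220 − 13116)/0.667 = -7345 J.
W_total = -8042 − 7345 = -15387 J.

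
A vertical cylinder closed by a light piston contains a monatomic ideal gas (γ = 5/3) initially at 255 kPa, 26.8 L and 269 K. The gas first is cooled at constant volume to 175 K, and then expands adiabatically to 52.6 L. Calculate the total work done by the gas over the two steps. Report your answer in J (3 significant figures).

W_total ≈ 2410 J

Step 1 (isochoric): W = 0 (constant volume).
After step 1: P = 165.9 kPa (V unchanged).
Step 2 (adiabatic): W = (P₁V₁ − P₂V₂)/(γ−1) = (4446 − 2836)/0.667 = 2415 J.
W_total = 0 + 2415 = 2415 J.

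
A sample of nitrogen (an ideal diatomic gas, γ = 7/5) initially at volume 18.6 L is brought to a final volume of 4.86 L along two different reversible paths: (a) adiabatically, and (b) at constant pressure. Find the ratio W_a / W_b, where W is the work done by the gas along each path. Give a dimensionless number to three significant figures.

W_a / W_b ≈ 2.40

Path (a) adiabatic: W = P₁V₁(1 − (V₁/V₂)^(γ−1))/(γ−1) → W_a/(P₁V₁) = -1.777.
Path (b) isobaric: W = P₁(V₂ − V₁) → W_b/(P₁V₁) = -0.7387.
W_a / W_b = -1.777 / -0.7387 = 2.405.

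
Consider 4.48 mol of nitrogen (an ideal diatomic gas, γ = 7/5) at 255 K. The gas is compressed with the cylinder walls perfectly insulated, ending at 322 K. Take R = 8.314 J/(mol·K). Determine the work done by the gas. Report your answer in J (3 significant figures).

W ≈ -6240 J

Adiabatic ⇒ Q = 0, so W_by = −ΔU = nCᵥ(T₁ − T₂).
Cᵥ = 5R/2 = 20.79 J/(mol·K).
W = (4.48)(20.79)(255 − 322) = -6239 J.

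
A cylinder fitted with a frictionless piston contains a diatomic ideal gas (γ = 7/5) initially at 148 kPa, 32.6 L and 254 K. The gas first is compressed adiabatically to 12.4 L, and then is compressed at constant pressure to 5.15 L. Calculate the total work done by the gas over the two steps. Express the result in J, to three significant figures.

W_total ≈ -9850 J

Step 1 (adiabatic): W = (P₁V₁ − P₂V₂)/(γ−1) = (4825 − 7102)/0.4 = -5694 J.
After step 1: P = 572.8 kPa, V = 12.4 L, T = 373.9 K.
Step 2 (isobaric): W = PΔV = (572.8 kPa)(5.15 − 12.4 L) = -4153 J.
W_total = -5694 − 4153 = -9846 J.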